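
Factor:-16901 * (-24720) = 417792720 = 2^4*3^1*5^1*103^1*16901^1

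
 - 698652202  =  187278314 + -885930516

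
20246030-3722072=16523958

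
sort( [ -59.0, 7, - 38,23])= [ - 59.0,- 38, 7, 23] 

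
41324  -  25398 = 15926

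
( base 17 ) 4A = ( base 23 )39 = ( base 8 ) 116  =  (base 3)2220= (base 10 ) 78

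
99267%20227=18359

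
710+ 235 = 945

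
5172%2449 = 274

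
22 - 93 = - 71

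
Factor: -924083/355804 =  - 2^( - 2)*88951^(-1) * 924083^1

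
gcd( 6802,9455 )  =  1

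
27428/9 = 27428/9 = 3047.56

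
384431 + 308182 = 692613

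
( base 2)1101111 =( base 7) 216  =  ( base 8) 157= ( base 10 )111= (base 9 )133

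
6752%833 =88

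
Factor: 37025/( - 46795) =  - 7405/9359 = - 5^1*7^ ( - 2)*191^( - 1 )*1481^1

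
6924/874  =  3462/437 = 7.92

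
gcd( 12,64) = 4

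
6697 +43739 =50436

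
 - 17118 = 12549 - 29667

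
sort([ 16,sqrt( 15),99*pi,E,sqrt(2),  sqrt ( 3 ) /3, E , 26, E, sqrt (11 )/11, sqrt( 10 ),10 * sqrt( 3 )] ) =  [sqrt( 11 )/11, sqrt( 3)/3, sqrt (2 ),E, E, E,sqrt( 10), sqrt ( 15 ),16, 10*sqrt(3 ),  26,99 * pi] 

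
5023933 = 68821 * 73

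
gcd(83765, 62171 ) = 1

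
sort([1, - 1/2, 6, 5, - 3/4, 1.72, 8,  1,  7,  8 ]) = [-3/4,- 1/2,1,1, 1.72,  5, 6, 7, 8, 8]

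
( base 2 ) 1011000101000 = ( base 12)3348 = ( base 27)7l2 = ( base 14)20D2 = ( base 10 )5672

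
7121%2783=1555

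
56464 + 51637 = 108101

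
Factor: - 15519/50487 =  - 7^1*739^1*16829^ (- 1)  =  - 5173/16829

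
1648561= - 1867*( - 883)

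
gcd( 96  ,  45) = 3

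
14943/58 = 257 + 37/58=257.64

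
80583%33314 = 13955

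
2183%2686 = 2183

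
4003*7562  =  30270686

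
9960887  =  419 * 23773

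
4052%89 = 47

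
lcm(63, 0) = 0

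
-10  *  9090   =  -90900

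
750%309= 132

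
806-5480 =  - 4674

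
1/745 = 1/745 = 0.00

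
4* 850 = 3400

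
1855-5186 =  - 3331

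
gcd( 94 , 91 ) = 1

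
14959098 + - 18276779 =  - 3317681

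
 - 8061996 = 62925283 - 70987279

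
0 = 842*0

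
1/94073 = 1/94073 = 0.00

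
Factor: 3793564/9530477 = 2^2*11^(  -  1 )*43^( -1)*20149^ ( - 1)*948391^1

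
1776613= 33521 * 53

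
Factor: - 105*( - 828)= 86940 = 2^2*3^3*5^1*7^1* 23^1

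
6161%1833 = 662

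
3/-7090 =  - 1 + 7087/7090 = -  0.00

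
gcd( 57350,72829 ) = 1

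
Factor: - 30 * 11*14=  - 2^2*3^1*5^1*7^1*11^1 = - 4620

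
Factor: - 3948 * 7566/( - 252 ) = 2^1 * 13^1*47^1*97^1 = 118534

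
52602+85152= 137754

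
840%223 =171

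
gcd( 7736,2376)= 8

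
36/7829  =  36/7829 = 0.00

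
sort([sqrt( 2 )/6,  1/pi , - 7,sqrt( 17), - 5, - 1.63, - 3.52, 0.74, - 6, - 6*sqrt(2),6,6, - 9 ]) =[ - 9, - 6 * sqrt(2)  , - 7, - 6 , -5 ,-3.52, - 1.63,sqrt (2 )/6,1/pi, 0.74, sqrt (17 ),6,6]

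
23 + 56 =79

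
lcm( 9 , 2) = 18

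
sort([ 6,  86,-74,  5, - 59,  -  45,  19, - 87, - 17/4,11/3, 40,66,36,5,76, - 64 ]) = [-87,-74, - 64,  -  59,-45,  -  17/4,  11/3, 5,  5, 6,  19,36,40,  66,  76,86 ] 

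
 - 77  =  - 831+754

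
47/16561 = 47/16561 =0.00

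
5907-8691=-2784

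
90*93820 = 8443800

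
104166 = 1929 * 54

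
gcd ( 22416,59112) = 24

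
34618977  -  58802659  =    -  24183682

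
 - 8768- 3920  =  -12688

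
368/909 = 368/909  =  0.40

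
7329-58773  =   - 51444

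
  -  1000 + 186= - 814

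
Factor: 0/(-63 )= 0 = 0^1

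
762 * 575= 438150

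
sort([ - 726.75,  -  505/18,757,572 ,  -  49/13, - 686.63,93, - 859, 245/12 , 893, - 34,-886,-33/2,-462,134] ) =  [ - 886, - 859,-726.75,-686.63, - 462,  -  34, - 505/18,-33/2,- 49/13,  245/12, 93,134,  572, 757, 893 ] 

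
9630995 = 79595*121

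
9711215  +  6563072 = 16274287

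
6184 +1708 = 7892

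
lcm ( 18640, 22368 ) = 111840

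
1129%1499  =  1129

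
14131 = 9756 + 4375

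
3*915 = 2745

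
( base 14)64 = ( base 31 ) 2Q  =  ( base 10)88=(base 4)1120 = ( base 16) 58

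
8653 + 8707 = 17360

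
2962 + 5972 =8934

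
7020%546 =468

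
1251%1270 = 1251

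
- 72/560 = - 1 + 61/70 = - 0.13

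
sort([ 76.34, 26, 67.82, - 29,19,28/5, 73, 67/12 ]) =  [-29,67/12, 28/5,19,26,67.82, 73 , 76.34]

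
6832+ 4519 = 11351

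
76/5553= 76/5553 = 0.01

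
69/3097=69/3097 = 0.02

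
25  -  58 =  - 33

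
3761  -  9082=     -  5321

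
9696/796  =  12 + 36/199 = 12.18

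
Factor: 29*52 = 1508=2^2*13^1*29^1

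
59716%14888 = 164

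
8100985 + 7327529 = 15428514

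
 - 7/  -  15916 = 7/15916 = 0.00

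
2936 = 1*2936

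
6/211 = 6/211 = 0.03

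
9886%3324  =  3238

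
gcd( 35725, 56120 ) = 5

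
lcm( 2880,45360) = 181440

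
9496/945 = 10  +  46/945 = 10.05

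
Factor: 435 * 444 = 2^2*3^2 *5^1*29^1*37^1 = 193140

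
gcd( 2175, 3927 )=3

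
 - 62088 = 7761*(-8 ) 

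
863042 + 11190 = 874232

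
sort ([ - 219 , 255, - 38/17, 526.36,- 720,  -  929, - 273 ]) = [  -  929, - 720,-273, -219, -38/17, 255,526.36] 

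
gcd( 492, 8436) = 12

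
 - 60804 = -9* 6756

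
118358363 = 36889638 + 81468725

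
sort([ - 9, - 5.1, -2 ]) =[ - 9,- 5.1,-2 ] 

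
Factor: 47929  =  7^1 * 41^1*167^1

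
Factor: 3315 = 3^1*5^1 * 13^1*17^1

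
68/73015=4/4295 = 0.00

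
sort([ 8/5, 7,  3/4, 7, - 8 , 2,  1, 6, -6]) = [-8,  -  6, 3/4,1,8/5, 2, 6, 7,7 ] 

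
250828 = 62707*4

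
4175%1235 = 470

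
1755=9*195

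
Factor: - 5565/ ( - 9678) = 1855/3226 = 2^( - 1)*5^1*7^1*53^1*1613^( - 1 ) 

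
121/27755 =121/27755 = 0.00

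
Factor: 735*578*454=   2^2*3^1*5^1 *7^2*17^2*227^1 = 192872820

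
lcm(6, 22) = 66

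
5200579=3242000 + 1958579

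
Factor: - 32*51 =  - 1632 = -  2^5*3^1*17^1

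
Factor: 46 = 2^1* 23^1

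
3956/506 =86/11  =  7.82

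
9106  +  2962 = 12068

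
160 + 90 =250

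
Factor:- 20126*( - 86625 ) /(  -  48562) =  - 3^2*5^3*7^1 * 11^1*29^1*347^1*24281^( - 1) = -  871707375/24281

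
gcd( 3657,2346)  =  69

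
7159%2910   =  1339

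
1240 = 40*31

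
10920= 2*5460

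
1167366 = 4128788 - 2961422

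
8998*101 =908798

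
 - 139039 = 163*( - 853) 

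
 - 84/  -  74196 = 7/6183=0.00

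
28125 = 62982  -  34857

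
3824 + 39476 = 43300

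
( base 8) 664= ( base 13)277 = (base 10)436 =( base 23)im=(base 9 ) 534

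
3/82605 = 1/27535 = 0.00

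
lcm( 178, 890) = 890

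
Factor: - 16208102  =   - 2^1*19^1*31^1*13759^1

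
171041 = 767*223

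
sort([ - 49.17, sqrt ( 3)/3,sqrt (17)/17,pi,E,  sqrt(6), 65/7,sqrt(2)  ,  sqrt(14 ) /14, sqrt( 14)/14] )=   [ - 49.17,  sqrt(17 )/17,sqrt(14)/14,sqrt(14)/14,sqrt( 3)/3, sqrt(2 ), sqrt(6 ),E, pi, 65/7]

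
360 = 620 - 260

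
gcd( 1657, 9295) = 1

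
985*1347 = 1326795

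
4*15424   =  61696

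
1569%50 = 19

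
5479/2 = 5479/2 = 2739.50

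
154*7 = 1078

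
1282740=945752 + 336988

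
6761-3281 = 3480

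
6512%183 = 107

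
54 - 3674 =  -3620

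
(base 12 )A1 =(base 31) 3S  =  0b1111001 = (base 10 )121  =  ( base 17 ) 72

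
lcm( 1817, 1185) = 27255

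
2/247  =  2/247 = 0.01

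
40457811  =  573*70607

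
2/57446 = 1/28723 = 0.00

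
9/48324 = 3/16108= 0.00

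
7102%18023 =7102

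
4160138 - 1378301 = 2781837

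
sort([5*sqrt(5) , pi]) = [pi,5*sqrt( 5)] 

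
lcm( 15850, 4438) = 110950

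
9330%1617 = 1245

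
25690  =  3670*7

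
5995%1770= 685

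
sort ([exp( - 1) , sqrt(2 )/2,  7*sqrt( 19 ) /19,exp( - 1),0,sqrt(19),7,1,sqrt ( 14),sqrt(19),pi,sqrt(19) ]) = [ 0,exp(-1 ), exp( - 1), sqrt(2)/2, 1,7*sqrt (19) /19, pi,sqrt( 14),sqrt ( 19), sqrt ( 19) , sqrt ( 19),7]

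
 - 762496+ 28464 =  - 734032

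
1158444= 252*4597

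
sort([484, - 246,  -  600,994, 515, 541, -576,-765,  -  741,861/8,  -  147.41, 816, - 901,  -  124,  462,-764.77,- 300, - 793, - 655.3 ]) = [  -  901, - 793,-765, - 764.77, - 741, - 655.3,  -  600,  -  576,  -  300,  -  246, - 147.41,  -  124, 861/8, 462,484, 515,  541,816, 994]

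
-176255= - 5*35251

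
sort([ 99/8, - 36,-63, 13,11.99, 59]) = [ - 63,  -  36, 11.99 , 99/8,13, 59]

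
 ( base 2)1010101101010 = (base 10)5482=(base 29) 6f1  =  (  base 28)6RM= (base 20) de2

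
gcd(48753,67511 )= 1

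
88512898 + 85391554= 173904452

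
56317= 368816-312499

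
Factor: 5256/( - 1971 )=-2^3 * 3^( - 1) = -  8/3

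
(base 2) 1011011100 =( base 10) 732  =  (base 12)510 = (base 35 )KW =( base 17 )291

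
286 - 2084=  - 1798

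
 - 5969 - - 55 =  - 5914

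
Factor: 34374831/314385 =11458277/104795  =  5^( - 1)*29^1*20959^(-1 )*395113^1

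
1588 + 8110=9698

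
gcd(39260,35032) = 604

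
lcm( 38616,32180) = 193080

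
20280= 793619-773339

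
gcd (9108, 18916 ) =4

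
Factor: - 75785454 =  -2^1*3^2*4210303^1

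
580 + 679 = 1259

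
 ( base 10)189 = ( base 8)275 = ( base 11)162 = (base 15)c9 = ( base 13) 117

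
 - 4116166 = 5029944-9146110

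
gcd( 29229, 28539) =3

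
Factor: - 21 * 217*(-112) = 510384 = 2^4*  3^1*7^3*31^1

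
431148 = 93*4636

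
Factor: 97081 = 97081^1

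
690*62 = 42780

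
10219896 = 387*26408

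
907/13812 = 907/13812 = 0.07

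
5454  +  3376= 8830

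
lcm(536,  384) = 25728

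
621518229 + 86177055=707695284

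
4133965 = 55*75163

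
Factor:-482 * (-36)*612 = 10619424 = 2^5 * 3^4* 17^1*241^1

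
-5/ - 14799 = 5/14799 = 0.00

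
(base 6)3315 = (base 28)RB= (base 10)767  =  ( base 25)15H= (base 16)2ff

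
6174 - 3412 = 2762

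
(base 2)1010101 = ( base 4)1111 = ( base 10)85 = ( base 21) 41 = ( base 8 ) 125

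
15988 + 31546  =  47534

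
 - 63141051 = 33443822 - 96584873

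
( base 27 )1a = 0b100101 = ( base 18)21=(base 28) 19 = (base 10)37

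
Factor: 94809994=2^1*1867^1*25391^1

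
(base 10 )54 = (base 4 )312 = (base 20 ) 2e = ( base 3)2000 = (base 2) 110110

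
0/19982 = 0  =  0.00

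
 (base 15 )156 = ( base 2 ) 100110010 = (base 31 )9R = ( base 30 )A6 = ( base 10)306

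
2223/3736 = 2223/3736 = 0.60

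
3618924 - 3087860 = 531064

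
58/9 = 6 + 4/9 = 6.44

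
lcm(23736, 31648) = 94944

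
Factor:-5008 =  -2^4*313^1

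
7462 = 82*91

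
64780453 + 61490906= 126271359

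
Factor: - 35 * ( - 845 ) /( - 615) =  - 5915/123 =- 3^ ( - 1)*5^1*7^1 * 13^2*41^(- 1 ) 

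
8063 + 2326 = 10389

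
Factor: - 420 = -2^2*3^1  *  5^1*7^1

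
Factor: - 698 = - 2^1 * 349^1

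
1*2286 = 2286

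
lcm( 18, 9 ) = 18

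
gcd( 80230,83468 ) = 2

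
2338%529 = 222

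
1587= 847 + 740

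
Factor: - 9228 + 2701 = -6527 = - 61^1 * 107^1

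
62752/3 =20917+1/3= 20917.33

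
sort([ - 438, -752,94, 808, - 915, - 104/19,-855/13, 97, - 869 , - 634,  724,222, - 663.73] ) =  [ - 915,  -  869,-752 , - 663.73, - 634, - 438,  -  855/13, - 104/19, 94, 97,222, 724,808]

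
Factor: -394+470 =2^2 * 19^1=   76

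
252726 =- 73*( - 3462)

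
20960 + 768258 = 789218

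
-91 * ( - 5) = 455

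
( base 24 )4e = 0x6e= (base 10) 110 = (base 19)5f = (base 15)75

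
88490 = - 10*( - 8849 )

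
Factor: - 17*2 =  - 2^1 * 17^1=- 34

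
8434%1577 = 549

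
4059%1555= 949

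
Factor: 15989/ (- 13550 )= - 2^( - 1)*5^ (-2) *59^1  =  - 59/50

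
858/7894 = 429/3947=0.11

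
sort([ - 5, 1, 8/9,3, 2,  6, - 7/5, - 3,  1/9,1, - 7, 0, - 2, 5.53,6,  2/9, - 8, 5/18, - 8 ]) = [ - 8, -8, -7,-5, -3,  -  2, - 7/5, 0,1/9, 2/9  ,  5/18, 8/9, 1, 1, 2, 3, 5.53, 6, 6 ]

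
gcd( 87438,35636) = 118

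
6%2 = 0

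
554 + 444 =998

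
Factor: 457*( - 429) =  - 196053 = - 3^1 * 11^1  *13^1 * 457^1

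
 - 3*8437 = - 25311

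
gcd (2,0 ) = 2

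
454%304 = 150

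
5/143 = 5/143 =0.03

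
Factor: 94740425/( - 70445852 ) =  - 2^( - 2) * 5^2*13^1*359^ (-1)*49057^ ( - 1)*291509^1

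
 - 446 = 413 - 859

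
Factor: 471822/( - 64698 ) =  - 299/41 = -13^1*23^1*41^( - 1)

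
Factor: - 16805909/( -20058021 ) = 3^( - 2)*79^( - 1)*313^1*28211^ ( - 1 )*53693^1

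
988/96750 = 494/48375  =  0.01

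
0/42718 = 0 = 0.00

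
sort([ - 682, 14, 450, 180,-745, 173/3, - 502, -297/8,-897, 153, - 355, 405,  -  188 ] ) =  [ - 897, - 745,-682, - 502, - 355 , - 188, - 297/8, 14, 173/3, 153,180,405,450]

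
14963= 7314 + 7649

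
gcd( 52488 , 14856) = 24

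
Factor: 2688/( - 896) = - 3 = - 3^1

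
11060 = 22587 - 11527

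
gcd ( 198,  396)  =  198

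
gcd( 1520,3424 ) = 16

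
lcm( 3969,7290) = 357210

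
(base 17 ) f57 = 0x114b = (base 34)3s7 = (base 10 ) 4427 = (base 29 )57j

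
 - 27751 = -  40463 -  - 12712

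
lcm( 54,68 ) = 1836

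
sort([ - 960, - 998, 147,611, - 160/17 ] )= [- 998,-960, -160/17,147, 611 ] 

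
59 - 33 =26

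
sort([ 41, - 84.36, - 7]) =[  -  84.36,-7,41 ]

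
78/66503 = 78/66503 = 0.00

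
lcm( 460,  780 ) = 17940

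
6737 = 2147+4590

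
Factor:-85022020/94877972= - 5^1*7^( - 1)*467^1*9103^1*3388499^( -1) =- 21255505/23719493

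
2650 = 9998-7348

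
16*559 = 8944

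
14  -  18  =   - 4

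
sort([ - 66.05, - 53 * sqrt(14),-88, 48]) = [ - 53*sqrt(14), - 88,- 66.05,  48]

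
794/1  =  794  =  794.00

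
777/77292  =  259/25764 = 0.01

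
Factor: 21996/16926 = 2^1 * 3^1*7^( - 1 )*31^(-1 ) * 47^1 = 282/217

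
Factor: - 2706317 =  -2706317^1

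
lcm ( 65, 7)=455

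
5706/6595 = 5706/6595=0.87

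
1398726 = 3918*357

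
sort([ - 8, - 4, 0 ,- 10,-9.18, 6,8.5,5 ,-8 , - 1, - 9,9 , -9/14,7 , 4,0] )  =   [ - 10, - 9.18 , - 9,-8,  -  8, - 4, - 1 ,-9/14,0 , 0, 4,5, 6, 7 , 8.5 , 9]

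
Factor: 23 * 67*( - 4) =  - 2^2*23^1*67^1 = - 6164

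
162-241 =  -79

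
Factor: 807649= 379^1* 2131^1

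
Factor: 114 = 2^1*  3^1  *  19^1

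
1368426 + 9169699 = 10538125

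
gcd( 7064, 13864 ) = 8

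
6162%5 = 2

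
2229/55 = 2229/55 = 40.53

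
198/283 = 198/283  =  0.70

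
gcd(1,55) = 1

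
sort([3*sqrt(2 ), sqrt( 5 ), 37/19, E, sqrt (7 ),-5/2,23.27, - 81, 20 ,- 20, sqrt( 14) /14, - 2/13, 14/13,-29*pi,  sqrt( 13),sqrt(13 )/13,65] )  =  [ - 29 * pi, - 81, -20, - 5/2, - 2/13, sqrt(14)/14, sqrt( 13)/13, 14/13, 37/19 , sqrt( 5), sqrt( 7 ), E, sqrt( 13 ),3*sqrt( 2 )  ,  20, 23.27,65 ] 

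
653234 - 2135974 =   -  1482740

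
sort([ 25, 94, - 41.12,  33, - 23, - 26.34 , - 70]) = [ - 70, - 41.12, - 26.34, - 23, 25,  33, 94 ] 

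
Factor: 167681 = 73^1*2297^1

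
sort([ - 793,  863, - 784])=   [ - 793, - 784, 863] 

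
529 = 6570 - 6041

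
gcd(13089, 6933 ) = 3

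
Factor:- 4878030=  - 2^1* 3^1*5^1*162601^1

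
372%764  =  372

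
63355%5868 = 4675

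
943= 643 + 300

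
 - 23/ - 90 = 23/90 = 0.26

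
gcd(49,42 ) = 7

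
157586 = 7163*22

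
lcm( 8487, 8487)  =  8487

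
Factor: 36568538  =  2^1*47^1 *389027^1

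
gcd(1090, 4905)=545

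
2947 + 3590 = 6537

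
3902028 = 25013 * 156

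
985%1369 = 985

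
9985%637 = 430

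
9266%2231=342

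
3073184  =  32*96037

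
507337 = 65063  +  442274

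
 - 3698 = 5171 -8869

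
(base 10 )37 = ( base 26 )1b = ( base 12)31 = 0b100101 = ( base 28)19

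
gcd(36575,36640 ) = 5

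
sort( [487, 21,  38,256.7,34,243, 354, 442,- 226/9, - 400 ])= [ - 400, - 226/9, 21, 34  ,  38,243,256.7, 354  ,  442,487] 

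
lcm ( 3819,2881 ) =164217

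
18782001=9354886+9427115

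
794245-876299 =  -  82054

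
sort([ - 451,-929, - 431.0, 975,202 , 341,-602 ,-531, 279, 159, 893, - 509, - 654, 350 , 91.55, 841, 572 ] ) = [ - 929,-654,  -  602, - 531, - 509, - 451, - 431.0,91.55,  159 , 202,279, 341 , 350,  572 , 841,893 , 975 ] 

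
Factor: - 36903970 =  -2^1*5^1*  3690397^1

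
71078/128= 555 + 19/64=555.30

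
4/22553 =4/22553 =0.00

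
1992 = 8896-6904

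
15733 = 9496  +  6237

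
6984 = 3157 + 3827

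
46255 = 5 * 9251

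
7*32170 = 225190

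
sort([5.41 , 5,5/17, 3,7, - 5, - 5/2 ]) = [ - 5, - 5/2  ,  5/17, 3,5,5.41,7 ]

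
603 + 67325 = 67928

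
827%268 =23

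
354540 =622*570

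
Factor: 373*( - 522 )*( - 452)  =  2^3*3^2*29^1 * 113^1*373^1 = 88007112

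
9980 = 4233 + 5747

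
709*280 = 198520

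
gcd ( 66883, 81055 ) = 1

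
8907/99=2969/33  =  89.97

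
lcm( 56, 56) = 56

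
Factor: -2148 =- 2^2*3^1*179^1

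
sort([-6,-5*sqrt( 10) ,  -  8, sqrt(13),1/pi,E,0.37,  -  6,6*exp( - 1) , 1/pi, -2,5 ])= [-5*sqrt( 10), - 8,-6,-6,-2, 1/pi , 1/pi, 0.37,  6 * exp (  -  1),E,sqrt( 13), 5]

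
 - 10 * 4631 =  - 46310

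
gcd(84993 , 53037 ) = 3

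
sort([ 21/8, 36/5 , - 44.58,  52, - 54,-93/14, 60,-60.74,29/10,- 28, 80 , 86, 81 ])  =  [  -  60.74, - 54, - 44.58,- 28,  -  93/14, 21/8,  29/10, 36/5, 52, 60,80, 81,86]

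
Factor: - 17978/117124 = - 101/658 = -2^( - 1) * 7^( - 1)*47^ (-1 ) * 101^1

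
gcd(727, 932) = 1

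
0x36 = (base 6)130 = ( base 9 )60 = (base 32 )1M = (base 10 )54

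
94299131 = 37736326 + 56562805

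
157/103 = 157/103= 1.52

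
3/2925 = 1/975= 0.00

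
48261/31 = 48261/31 = 1556.81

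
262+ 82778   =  83040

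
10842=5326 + 5516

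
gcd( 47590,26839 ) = 1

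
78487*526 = 41284162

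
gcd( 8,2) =2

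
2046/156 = 341/26 = 13.12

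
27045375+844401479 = 871446854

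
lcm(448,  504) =4032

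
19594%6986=5622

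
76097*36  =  2739492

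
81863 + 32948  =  114811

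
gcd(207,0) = 207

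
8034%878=132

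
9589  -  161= 9428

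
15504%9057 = 6447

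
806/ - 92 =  - 9  +  11/46 = - 8.76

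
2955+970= 3925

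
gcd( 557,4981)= 1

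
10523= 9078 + 1445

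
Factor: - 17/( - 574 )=2^(-1)*7^(-1 )*17^1 * 41^(-1)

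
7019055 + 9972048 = 16991103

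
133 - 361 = -228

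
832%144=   112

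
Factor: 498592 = 2^5*15581^1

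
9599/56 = 171 +23/56  =  171.41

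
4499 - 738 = 3761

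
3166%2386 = 780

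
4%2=0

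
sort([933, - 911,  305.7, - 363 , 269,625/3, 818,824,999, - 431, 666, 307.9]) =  [-911,-431 ,-363, 625/3,269, 305.7,307.9,666 , 818,824, 933,999]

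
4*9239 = 36956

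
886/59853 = 886/59853=0.01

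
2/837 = 2/837 = 0.00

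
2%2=0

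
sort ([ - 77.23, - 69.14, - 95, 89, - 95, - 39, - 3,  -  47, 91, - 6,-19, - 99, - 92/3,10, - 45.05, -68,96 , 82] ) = [ -99,-95, - 95 , - 77.23,  -  69.14, - 68, - 47, -45.05,-39 , - 92/3, - 19, - 6 , - 3,10,  82,89,91 , 96] 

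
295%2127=295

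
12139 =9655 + 2484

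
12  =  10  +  2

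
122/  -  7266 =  - 61/3633   =  - 0.02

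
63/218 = 63/218 = 0.29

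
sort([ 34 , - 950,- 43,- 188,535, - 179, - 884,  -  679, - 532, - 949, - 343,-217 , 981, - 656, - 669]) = [-950, - 949, - 884, - 679, - 669,-656, - 532, -343, - 217, - 188, - 179 , - 43,  34,535,981]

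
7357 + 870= 8227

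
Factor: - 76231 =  - 76231^1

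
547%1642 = 547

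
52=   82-30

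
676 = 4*169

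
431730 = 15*28782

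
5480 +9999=15479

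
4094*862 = 3529028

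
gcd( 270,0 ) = 270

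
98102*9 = 882918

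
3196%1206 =784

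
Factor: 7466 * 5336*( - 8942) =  - 2^5*17^1*23^1*29^1 * 263^1*3733^1 = - 356236546592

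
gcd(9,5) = 1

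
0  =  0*11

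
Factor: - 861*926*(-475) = 2^1*3^1*5^2*7^1 * 19^1*41^1*463^1 = 378710850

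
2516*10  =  25160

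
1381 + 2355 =3736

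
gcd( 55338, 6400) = 2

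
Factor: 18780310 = 2^1*5^1*593^1*3167^1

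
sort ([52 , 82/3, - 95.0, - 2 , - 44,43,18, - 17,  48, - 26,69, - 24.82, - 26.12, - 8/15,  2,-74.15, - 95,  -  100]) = [ - 100, - 95.0, - 95 ,-74.15 , - 44, - 26.12,-26, - 24.82, - 17,-2, - 8/15,2, 18,82/3  ,  43,48,52,69 ]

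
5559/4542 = 1+339/1514=1.22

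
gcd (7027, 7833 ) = 1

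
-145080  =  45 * ( - 3224 )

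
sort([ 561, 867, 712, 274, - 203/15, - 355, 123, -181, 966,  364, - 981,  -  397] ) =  [ - 981,-397, - 355,-181,-203/15, 123, 274,  364, 561, 712,867,966]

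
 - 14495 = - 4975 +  - 9520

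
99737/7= 99737/7 = 14248.14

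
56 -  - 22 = 78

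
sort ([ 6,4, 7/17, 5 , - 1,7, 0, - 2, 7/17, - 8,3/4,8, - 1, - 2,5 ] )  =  [ - 8, - 2,-2 , - 1, - 1,0, 7/17,7/17,3/4, 4,5, 5, 6,7,8]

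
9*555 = 4995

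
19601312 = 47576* 412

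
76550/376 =203 + 111/188 = 203.59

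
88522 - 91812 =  - 3290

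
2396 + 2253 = 4649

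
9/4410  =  1/490=0.00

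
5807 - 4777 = 1030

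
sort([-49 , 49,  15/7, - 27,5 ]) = [ - 49,-27,15/7, 5,49]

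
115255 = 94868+20387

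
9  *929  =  8361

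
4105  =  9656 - 5551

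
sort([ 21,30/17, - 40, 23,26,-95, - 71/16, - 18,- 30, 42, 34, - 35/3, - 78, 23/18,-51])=[ - 95,-78, - 51, - 40,-30,-18, - 35/3, - 71/16,23/18, 30/17, 21,  23,26,34, 42 ] 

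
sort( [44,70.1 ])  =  [44,70.1] 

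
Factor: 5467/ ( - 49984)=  - 7/64 = -  2^( - 6 )*7^1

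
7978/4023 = 1+3955/4023= 1.98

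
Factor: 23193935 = 5^1*83^1 * 55889^1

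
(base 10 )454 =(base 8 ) 706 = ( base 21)10D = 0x1C6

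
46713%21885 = 2943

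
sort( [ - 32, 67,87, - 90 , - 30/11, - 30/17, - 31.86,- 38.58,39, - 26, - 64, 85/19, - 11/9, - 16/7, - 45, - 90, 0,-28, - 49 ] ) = [ - 90, - 90, - 64, - 49,-45, - 38.58, - 32, - 31.86, - 28, - 26, - 30/11, - 16/7,  -  30/17,-11/9, 0 , 85/19, 39, 67, 87 ]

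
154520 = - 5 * ( -30904) 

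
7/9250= 7/9250=0.00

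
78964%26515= 25934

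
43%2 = 1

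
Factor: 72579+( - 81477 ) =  - 2^1 * 3^1*1483^1  =  - 8898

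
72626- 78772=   -  6146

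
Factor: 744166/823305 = 2^1*3^ ( - 1) *5^( - 1)*7^( - 1 )*271^1*1373^1*7841^( - 1)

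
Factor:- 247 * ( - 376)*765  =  71047080 = 2^3* 3^2*5^1*13^1*17^1  *19^1*47^1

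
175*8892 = 1556100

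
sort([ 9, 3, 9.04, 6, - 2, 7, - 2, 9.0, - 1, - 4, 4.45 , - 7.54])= [-7.54, - 4, - 2, - 2, - 1, 3,4.45, 6,7, 9, 9.0,  9.04 ]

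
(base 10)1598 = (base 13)95C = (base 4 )120332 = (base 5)22343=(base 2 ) 11000111110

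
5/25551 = 5/25551 = 0.00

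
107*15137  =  1619659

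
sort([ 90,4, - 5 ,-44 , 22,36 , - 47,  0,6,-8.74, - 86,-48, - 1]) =[ - 86, - 48 , - 47, - 44, - 8.74,- 5 ,-1,0, 4,6, 22,  36,  90] 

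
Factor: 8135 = 5^1*1627^1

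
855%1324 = 855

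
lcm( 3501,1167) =3501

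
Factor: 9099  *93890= 854305110 = 2^1*3^3 * 5^1*41^1*229^1*337^1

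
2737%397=355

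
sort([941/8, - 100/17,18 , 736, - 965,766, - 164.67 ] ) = [ - 965, - 164.67, - 100/17, 18,941/8, 736, 766]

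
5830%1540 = 1210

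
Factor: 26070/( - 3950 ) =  - 33/5 = -3^1 * 5^(  -  1)*11^1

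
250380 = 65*3852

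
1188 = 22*54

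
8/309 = 8/309 = 0.03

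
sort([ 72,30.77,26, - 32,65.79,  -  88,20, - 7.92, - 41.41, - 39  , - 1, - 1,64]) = [ - 88, - 41.41, - 39, - 32, - 7.92, - 1,-1,20, 26,30.77 , 64,65.79,72]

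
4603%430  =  303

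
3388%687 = 640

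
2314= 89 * 26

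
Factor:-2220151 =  - 2220151^1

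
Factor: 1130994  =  2^1 * 3^2*19^1 * 3307^1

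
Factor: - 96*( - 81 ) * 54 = 2^6*3^8=419904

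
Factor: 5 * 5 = 5^2=25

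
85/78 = 1 + 7/78 = 1.09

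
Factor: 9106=2^1 * 29^1*157^1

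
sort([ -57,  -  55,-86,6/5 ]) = [ - 86, - 57,- 55,6/5]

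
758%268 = 222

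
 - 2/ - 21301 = 2/21301=0.00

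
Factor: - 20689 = -17^1  *  1217^1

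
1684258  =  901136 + 783122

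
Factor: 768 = 2^8*3^1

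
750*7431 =5573250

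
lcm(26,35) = 910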